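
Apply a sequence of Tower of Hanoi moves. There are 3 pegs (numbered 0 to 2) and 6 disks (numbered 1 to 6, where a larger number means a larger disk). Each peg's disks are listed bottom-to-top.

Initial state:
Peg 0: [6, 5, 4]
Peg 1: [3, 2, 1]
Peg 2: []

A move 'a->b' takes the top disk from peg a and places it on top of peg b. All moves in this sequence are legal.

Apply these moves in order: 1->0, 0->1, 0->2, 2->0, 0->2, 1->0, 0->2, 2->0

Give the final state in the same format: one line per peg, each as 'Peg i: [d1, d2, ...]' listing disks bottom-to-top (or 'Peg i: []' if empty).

After move 1 (1->0):
Peg 0: [6, 5, 4, 1]
Peg 1: [3, 2]
Peg 2: []

After move 2 (0->1):
Peg 0: [6, 5, 4]
Peg 1: [3, 2, 1]
Peg 2: []

After move 3 (0->2):
Peg 0: [6, 5]
Peg 1: [3, 2, 1]
Peg 2: [4]

After move 4 (2->0):
Peg 0: [6, 5, 4]
Peg 1: [3, 2, 1]
Peg 2: []

After move 5 (0->2):
Peg 0: [6, 5]
Peg 1: [3, 2, 1]
Peg 2: [4]

After move 6 (1->0):
Peg 0: [6, 5, 1]
Peg 1: [3, 2]
Peg 2: [4]

After move 7 (0->2):
Peg 0: [6, 5]
Peg 1: [3, 2]
Peg 2: [4, 1]

After move 8 (2->0):
Peg 0: [6, 5, 1]
Peg 1: [3, 2]
Peg 2: [4]

Answer: Peg 0: [6, 5, 1]
Peg 1: [3, 2]
Peg 2: [4]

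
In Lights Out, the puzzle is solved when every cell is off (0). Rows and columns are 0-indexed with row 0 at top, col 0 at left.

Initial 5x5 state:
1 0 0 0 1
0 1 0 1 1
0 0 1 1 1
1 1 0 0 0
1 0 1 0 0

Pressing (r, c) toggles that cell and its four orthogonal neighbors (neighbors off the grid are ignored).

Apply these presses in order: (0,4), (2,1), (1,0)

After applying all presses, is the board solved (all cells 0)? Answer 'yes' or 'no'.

Answer: no

Derivation:
After press 1 at (0,4):
1 0 0 1 0
0 1 0 1 0
0 0 1 1 1
1 1 0 0 0
1 0 1 0 0

After press 2 at (2,1):
1 0 0 1 0
0 0 0 1 0
1 1 0 1 1
1 0 0 0 0
1 0 1 0 0

After press 3 at (1,0):
0 0 0 1 0
1 1 0 1 0
0 1 0 1 1
1 0 0 0 0
1 0 1 0 0

Lights still on: 10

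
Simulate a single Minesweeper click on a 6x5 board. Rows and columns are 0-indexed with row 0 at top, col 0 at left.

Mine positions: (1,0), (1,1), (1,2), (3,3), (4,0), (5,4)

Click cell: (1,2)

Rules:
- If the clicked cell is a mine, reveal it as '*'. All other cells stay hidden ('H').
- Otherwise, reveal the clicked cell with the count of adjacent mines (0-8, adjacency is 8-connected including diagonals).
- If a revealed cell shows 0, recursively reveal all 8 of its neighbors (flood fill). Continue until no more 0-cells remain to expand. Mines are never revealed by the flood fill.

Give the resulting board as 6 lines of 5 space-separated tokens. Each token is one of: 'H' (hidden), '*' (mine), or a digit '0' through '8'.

H H H H H
H H * H H
H H H H H
H H H H H
H H H H H
H H H H H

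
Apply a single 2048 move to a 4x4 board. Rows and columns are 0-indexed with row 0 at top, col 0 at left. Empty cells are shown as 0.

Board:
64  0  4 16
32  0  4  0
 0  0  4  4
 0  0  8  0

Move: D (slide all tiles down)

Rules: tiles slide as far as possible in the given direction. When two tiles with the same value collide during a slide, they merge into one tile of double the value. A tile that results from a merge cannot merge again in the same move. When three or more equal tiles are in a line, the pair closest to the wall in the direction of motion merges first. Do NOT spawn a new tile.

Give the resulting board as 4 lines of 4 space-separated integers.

Answer:  0  0  0  0
 0  0  4  0
64  0  8 16
32  0  8  4

Derivation:
Slide down:
col 0: [64, 32, 0, 0] -> [0, 0, 64, 32]
col 1: [0, 0, 0, 0] -> [0, 0, 0, 0]
col 2: [4, 4, 4, 8] -> [0, 4, 8, 8]
col 3: [16, 0, 4, 0] -> [0, 0, 16, 4]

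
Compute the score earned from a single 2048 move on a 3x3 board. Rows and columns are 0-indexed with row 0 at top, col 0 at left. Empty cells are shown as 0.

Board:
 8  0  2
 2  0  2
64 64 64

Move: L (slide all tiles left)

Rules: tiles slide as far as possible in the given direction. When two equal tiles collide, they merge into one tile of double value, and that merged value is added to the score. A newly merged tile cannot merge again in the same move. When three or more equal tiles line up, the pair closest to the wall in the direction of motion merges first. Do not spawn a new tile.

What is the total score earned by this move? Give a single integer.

Answer: 132

Derivation:
Slide left:
row 0: [8, 0, 2] -> [8, 2, 0]  score +0 (running 0)
row 1: [2, 0, 2] -> [4, 0, 0]  score +4 (running 4)
row 2: [64, 64, 64] -> [128, 64, 0]  score +128 (running 132)
Board after move:
  8   2   0
  4   0   0
128  64   0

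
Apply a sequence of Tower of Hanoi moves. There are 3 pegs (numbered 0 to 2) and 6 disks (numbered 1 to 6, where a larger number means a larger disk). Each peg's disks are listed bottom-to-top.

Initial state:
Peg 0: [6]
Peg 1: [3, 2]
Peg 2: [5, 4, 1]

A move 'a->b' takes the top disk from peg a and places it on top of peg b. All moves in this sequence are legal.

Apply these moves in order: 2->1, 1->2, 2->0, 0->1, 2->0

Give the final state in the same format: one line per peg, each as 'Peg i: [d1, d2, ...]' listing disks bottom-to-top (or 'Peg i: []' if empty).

Answer: Peg 0: [6, 4]
Peg 1: [3, 2, 1]
Peg 2: [5]

Derivation:
After move 1 (2->1):
Peg 0: [6]
Peg 1: [3, 2, 1]
Peg 2: [5, 4]

After move 2 (1->2):
Peg 0: [6]
Peg 1: [3, 2]
Peg 2: [5, 4, 1]

After move 3 (2->0):
Peg 0: [6, 1]
Peg 1: [3, 2]
Peg 2: [5, 4]

After move 4 (0->1):
Peg 0: [6]
Peg 1: [3, 2, 1]
Peg 2: [5, 4]

After move 5 (2->0):
Peg 0: [6, 4]
Peg 1: [3, 2, 1]
Peg 2: [5]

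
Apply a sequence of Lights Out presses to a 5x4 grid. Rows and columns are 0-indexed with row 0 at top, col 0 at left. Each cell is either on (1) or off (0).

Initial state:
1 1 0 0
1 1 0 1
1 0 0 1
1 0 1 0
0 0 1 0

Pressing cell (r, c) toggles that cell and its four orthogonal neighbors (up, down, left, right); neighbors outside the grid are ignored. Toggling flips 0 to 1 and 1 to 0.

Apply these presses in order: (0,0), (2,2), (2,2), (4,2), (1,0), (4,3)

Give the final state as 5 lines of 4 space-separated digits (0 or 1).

After press 1 at (0,0):
0 0 0 0
0 1 0 1
1 0 0 1
1 0 1 0
0 0 1 0

After press 2 at (2,2):
0 0 0 0
0 1 1 1
1 1 1 0
1 0 0 0
0 0 1 0

After press 3 at (2,2):
0 0 0 0
0 1 0 1
1 0 0 1
1 0 1 0
0 0 1 0

After press 4 at (4,2):
0 0 0 0
0 1 0 1
1 0 0 1
1 0 0 0
0 1 0 1

After press 5 at (1,0):
1 0 0 0
1 0 0 1
0 0 0 1
1 0 0 0
0 1 0 1

After press 6 at (4,3):
1 0 0 0
1 0 0 1
0 0 0 1
1 0 0 1
0 1 1 0

Answer: 1 0 0 0
1 0 0 1
0 0 0 1
1 0 0 1
0 1 1 0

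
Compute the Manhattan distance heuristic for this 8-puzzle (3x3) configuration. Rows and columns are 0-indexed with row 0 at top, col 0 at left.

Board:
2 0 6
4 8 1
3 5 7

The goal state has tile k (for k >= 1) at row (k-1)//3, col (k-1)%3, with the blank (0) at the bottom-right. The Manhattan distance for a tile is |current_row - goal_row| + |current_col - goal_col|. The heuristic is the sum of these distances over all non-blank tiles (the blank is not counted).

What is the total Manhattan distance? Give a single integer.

Tile 2: at (0,0), goal (0,1), distance |0-0|+|0-1| = 1
Tile 6: at (0,2), goal (1,2), distance |0-1|+|2-2| = 1
Tile 4: at (1,0), goal (1,0), distance |1-1|+|0-0| = 0
Tile 8: at (1,1), goal (2,1), distance |1-2|+|1-1| = 1
Tile 1: at (1,2), goal (0,0), distance |1-0|+|2-0| = 3
Tile 3: at (2,0), goal (0,2), distance |2-0|+|0-2| = 4
Tile 5: at (2,1), goal (1,1), distance |2-1|+|1-1| = 1
Tile 7: at (2,2), goal (2,0), distance |2-2|+|2-0| = 2
Sum: 1 + 1 + 0 + 1 + 3 + 4 + 1 + 2 = 13

Answer: 13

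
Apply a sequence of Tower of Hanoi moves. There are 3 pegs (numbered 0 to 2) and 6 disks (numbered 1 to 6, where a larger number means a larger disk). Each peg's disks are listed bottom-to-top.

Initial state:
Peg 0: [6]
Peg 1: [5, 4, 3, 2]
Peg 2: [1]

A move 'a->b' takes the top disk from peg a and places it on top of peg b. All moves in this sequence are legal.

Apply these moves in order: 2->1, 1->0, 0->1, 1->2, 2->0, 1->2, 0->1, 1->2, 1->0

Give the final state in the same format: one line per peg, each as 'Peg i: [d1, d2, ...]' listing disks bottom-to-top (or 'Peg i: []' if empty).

Answer: Peg 0: [6, 3]
Peg 1: [5, 4]
Peg 2: [2, 1]

Derivation:
After move 1 (2->1):
Peg 0: [6]
Peg 1: [5, 4, 3, 2, 1]
Peg 2: []

After move 2 (1->0):
Peg 0: [6, 1]
Peg 1: [5, 4, 3, 2]
Peg 2: []

After move 3 (0->1):
Peg 0: [6]
Peg 1: [5, 4, 3, 2, 1]
Peg 2: []

After move 4 (1->2):
Peg 0: [6]
Peg 1: [5, 4, 3, 2]
Peg 2: [1]

After move 5 (2->0):
Peg 0: [6, 1]
Peg 1: [5, 4, 3, 2]
Peg 2: []

After move 6 (1->2):
Peg 0: [6, 1]
Peg 1: [5, 4, 3]
Peg 2: [2]

After move 7 (0->1):
Peg 0: [6]
Peg 1: [5, 4, 3, 1]
Peg 2: [2]

After move 8 (1->2):
Peg 0: [6]
Peg 1: [5, 4, 3]
Peg 2: [2, 1]

After move 9 (1->0):
Peg 0: [6, 3]
Peg 1: [5, 4]
Peg 2: [2, 1]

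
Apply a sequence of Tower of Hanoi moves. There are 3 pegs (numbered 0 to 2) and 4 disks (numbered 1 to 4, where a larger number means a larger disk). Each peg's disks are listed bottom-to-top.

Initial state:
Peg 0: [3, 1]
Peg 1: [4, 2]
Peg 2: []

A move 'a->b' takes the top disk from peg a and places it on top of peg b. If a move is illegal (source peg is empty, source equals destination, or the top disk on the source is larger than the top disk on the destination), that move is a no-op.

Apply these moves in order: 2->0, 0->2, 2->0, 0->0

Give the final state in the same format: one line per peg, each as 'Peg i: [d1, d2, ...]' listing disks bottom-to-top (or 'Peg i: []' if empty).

After move 1 (2->0):
Peg 0: [3, 1]
Peg 1: [4, 2]
Peg 2: []

After move 2 (0->2):
Peg 0: [3]
Peg 1: [4, 2]
Peg 2: [1]

After move 3 (2->0):
Peg 0: [3, 1]
Peg 1: [4, 2]
Peg 2: []

After move 4 (0->0):
Peg 0: [3, 1]
Peg 1: [4, 2]
Peg 2: []

Answer: Peg 0: [3, 1]
Peg 1: [4, 2]
Peg 2: []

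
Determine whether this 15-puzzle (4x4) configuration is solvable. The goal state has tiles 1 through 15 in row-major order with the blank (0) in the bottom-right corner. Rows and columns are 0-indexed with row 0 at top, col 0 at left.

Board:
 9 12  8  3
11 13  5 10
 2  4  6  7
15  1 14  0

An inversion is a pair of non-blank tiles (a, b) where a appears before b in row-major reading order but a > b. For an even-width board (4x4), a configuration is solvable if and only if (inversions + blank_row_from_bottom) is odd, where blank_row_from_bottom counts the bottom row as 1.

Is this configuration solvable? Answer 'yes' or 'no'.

Answer: no

Derivation:
Inversions: 55
Blank is in row 3 (0-indexed from top), which is row 1 counting from the bottom (bottom = 1).
55 + 1 = 56, which is even, so the puzzle is not solvable.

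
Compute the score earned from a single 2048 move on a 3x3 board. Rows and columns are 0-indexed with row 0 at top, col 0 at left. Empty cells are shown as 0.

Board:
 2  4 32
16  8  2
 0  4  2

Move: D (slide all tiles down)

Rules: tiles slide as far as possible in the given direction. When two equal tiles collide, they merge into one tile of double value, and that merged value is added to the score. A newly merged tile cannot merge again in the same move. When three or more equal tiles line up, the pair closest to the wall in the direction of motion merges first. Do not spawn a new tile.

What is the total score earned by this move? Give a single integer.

Answer: 4

Derivation:
Slide down:
col 0: [2, 16, 0] -> [0, 2, 16]  score +0 (running 0)
col 1: [4, 8, 4] -> [4, 8, 4]  score +0 (running 0)
col 2: [32, 2, 2] -> [0, 32, 4]  score +4 (running 4)
Board after move:
 0  4  0
 2  8 32
16  4  4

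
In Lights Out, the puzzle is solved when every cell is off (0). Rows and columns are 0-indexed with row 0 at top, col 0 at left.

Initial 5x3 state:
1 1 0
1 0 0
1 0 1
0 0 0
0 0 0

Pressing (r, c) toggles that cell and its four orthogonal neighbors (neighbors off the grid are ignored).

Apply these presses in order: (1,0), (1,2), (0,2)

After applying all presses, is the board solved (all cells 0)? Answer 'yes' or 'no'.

Answer: yes

Derivation:
After press 1 at (1,0):
0 1 0
0 1 0
0 0 1
0 0 0
0 0 0

After press 2 at (1,2):
0 1 1
0 0 1
0 0 0
0 0 0
0 0 0

After press 3 at (0,2):
0 0 0
0 0 0
0 0 0
0 0 0
0 0 0

Lights still on: 0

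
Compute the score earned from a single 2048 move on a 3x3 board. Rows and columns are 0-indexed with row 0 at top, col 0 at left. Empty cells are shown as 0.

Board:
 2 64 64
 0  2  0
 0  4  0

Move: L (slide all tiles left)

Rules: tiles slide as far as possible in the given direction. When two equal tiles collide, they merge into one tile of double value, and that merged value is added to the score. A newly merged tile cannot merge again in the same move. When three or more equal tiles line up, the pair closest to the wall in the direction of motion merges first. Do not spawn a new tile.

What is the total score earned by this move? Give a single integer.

Slide left:
row 0: [2, 64, 64] -> [2, 128, 0]  score +128 (running 128)
row 1: [0, 2, 0] -> [2, 0, 0]  score +0 (running 128)
row 2: [0, 4, 0] -> [4, 0, 0]  score +0 (running 128)
Board after move:
  2 128   0
  2   0   0
  4   0   0

Answer: 128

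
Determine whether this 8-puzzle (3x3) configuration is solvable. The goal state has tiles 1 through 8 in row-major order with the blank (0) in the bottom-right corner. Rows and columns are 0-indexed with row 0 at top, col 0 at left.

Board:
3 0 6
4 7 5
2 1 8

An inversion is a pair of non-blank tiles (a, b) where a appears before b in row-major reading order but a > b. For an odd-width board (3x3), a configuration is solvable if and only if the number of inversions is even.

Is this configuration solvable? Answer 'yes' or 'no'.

Answer: yes

Derivation:
Inversions (pairs i<j in row-major order where tile[i] > tile[j] > 0): 14
14 is even, so the puzzle is solvable.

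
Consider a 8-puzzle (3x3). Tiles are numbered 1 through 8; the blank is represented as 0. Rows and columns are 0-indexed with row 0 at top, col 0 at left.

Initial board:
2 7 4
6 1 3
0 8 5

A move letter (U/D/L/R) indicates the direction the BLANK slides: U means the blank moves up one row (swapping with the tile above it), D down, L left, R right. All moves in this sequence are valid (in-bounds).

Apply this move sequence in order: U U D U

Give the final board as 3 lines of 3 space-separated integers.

Answer: 0 7 4
2 1 3
6 8 5

Derivation:
After move 1 (U):
2 7 4
0 1 3
6 8 5

After move 2 (U):
0 7 4
2 1 3
6 8 5

After move 3 (D):
2 7 4
0 1 3
6 8 5

After move 4 (U):
0 7 4
2 1 3
6 8 5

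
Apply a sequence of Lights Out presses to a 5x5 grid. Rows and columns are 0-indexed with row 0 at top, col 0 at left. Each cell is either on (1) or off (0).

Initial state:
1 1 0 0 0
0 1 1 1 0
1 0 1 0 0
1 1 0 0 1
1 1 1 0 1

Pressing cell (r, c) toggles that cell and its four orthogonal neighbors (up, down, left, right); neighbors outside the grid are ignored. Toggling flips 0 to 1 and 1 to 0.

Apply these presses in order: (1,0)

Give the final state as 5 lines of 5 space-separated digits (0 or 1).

After press 1 at (1,0):
0 1 0 0 0
1 0 1 1 0
0 0 1 0 0
1 1 0 0 1
1 1 1 0 1

Answer: 0 1 0 0 0
1 0 1 1 0
0 0 1 0 0
1 1 0 0 1
1 1 1 0 1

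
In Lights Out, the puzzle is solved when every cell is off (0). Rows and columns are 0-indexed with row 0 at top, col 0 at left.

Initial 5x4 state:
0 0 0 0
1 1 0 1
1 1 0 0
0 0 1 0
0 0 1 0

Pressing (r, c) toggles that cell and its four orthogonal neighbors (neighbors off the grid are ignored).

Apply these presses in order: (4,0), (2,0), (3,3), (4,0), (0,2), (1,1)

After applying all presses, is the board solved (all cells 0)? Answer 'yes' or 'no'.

After press 1 at (4,0):
0 0 0 0
1 1 0 1
1 1 0 0
1 0 1 0
1 1 1 0

After press 2 at (2,0):
0 0 0 0
0 1 0 1
0 0 0 0
0 0 1 0
1 1 1 0

After press 3 at (3,3):
0 0 0 0
0 1 0 1
0 0 0 1
0 0 0 1
1 1 1 1

After press 4 at (4,0):
0 0 0 0
0 1 0 1
0 0 0 1
1 0 0 1
0 0 1 1

After press 5 at (0,2):
0 1 1 1
0 1 1 1
0 0 0 1
1 0 0 1
0 0 1 1

After press 6 at (1,1):
0 0 1 1
1 0 0 1
0 1 0 1
1 0 0 1
0 0 1 1

Lights still on: 10

Answer: no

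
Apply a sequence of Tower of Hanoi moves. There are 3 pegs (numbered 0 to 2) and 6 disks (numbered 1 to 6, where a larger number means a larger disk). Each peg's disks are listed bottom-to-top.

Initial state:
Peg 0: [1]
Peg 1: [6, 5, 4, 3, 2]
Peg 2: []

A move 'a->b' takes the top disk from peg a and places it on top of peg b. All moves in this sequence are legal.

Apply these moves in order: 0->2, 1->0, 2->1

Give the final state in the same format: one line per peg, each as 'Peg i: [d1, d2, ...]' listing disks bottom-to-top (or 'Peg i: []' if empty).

Answer: Peg 0: [2]
Peg 1: [6, 5, 4, 3, 1]
Peg 2: []

Derivation:
After move 1 (0->2):
Peg 0: []
Peg 1: [6, 5, 4, 3, 2]
Peg 2: [1]

After move 2 (1->0):
Peg 0: [2]
Peg 1: [6, 5, 4, 3]
Peg 2: [1]

After move 3 (2->1):
Peg 0: [2]
Peg 1: [6, 5, 4, 3, 1]
Peg 2: []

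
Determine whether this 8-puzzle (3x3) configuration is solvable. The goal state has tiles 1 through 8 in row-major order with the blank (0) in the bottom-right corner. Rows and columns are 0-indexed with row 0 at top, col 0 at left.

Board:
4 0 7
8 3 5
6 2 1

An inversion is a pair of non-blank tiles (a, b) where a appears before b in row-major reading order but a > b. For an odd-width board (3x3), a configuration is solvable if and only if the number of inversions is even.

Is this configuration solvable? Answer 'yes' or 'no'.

Inversions (pairs i<j in row-major order where tile[i] > tile[j] > 0): 20
20 is even, so the puzzle is solvable.

Answer: yes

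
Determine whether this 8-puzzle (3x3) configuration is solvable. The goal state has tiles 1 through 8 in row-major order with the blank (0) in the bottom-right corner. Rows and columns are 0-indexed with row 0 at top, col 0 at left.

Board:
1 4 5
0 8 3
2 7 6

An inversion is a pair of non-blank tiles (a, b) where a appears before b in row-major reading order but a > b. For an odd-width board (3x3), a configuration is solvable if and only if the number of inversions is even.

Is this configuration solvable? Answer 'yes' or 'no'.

Inversions (pairs i<j in row-major order where tile[i] > tile[j] > 0): 10
10 is even, so the puzzle is solvable.

Answer: yes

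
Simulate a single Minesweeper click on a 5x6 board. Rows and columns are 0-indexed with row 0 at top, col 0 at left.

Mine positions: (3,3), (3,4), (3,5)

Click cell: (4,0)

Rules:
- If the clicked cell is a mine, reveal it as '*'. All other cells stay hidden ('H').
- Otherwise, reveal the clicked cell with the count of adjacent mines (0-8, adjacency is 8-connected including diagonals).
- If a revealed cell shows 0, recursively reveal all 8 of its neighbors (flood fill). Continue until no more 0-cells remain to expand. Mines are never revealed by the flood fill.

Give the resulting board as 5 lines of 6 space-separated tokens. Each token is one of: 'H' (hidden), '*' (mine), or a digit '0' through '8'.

0 0 0 0 0 0
0 0 0 0 0 0
0 0 1 2 3 2
0 0 1 H H H
0 0 1 H H H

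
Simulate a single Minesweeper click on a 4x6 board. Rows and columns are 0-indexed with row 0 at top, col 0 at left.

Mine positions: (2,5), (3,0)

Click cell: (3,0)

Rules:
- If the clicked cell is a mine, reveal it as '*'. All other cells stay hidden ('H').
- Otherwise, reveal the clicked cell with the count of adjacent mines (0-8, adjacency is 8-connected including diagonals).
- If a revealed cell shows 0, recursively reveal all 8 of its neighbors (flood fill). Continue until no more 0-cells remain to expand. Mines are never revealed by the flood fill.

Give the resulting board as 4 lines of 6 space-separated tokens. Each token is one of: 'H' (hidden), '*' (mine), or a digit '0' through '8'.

H H H H H H
H H H H H H
H H H H H H
* H H H H H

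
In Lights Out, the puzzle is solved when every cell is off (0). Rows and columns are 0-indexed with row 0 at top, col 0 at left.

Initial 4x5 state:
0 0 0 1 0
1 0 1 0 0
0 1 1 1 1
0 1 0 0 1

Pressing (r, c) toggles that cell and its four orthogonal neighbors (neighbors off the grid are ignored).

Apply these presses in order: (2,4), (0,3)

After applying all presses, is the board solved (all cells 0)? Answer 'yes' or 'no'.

Answer: no

Derivation:
After press 1 at (2,4):
0 0 0 1 0
1 0 1 0 1
0 1 1 0 0
0 1 0 0 0

After press 2 at (0,3):
0 0 1 0 1
1 0 1 1 1
0 1 1 0 0
0 1 0 0 0

Lights still on: 9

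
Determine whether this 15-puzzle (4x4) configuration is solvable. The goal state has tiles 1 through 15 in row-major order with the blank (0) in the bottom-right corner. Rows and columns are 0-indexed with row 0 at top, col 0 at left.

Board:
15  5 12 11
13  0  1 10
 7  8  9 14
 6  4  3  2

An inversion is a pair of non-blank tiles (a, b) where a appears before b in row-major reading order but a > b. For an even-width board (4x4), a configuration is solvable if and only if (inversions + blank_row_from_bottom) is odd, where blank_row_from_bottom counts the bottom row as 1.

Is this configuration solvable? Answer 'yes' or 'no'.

Answer: no

Derivation:
Inversions: 75
Blank is in row 1 (0-indexed from top), which is row 3 counting from the bottom (bottom = 1).
75 + 3 = 78, which is even, so the puzzle is not solvable.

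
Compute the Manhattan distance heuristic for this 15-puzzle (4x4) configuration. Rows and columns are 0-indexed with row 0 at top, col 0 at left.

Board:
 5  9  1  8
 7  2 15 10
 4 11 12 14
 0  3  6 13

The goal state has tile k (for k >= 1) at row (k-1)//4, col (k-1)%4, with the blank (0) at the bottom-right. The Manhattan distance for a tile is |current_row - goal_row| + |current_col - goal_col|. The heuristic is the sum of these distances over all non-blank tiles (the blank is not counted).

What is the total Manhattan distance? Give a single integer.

Answer: 35

Derivation:
Tile 5: at (0,0), goal (1,0), distance |0-1|+|0-0| = 1
Tile 9: at (0,1), goal (2,0), distance |0-2|+|1-0| = 3
Tile 1: at (0,2), goal (0,0), distance |0-0|+|2-0| = 2
Tile 8: at (0,3), goal (1,3), distance |0-1|+|3-3| = 1
Tile 7: at (1,0), goal (1,2), distance |1-1|+|0-2| = 2
Tile 2: at (1,1), goal (0,1), distance |1-0|+|1-1| = 1
Tile 15: at (1,2), goal (3,2), distance |1-3|+|2-2| = 2
Tile 10: at (1,3), goal (2,1), distance |1-2|+|3-1| = 3
Tile 4: at (2,0), goal (0,3), distance |2-0|+|0-3| = 5
Tile 11: at (2,1), goal (2,2), distance |2-2|+|1-2| = 1
Tile 12: at (2,2), goal (2,3), distance |2-2|+|2-3| = 1
Tile 14: at (2,3), goal (3,1), distance |2-3|+|3-1| = 3
Tile 3: at (3,1), goal (0,2), distance |3-0|+|1-2| = 4
Tile 6: at (3,2), goal (1,1), distance |3-1|+|2-1| = 3
Tile 13: at (3,3), goal (3,0), distance |3-3|+|3-0| = 3
Sum: 1 + 3 + 2 + 1 + 2 + 1 + 2 + 3 + 5 + 1 + 1 + 3 + 4 + 3 + 3 = 35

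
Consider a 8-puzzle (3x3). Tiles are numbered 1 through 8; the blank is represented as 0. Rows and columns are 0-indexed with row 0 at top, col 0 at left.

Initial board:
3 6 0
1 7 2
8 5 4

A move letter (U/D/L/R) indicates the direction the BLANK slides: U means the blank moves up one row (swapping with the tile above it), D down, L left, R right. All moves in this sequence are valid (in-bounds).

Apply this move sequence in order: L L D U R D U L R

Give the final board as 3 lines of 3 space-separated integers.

Answer: 3 0 6
1 7 2
8 5 4

Derivation:
After move 1 (L):
3 0 6
1 7 2
8 5 4

After move 2 (L):
0 3 6
1 7 2
8 5 4

After move 3 (D):
1 3 6
0 7 2
8 5 4

After move 4 (U):
0 3 6
1 7 2
8 5 4

After move 5 (R):
3 0 6
1 7 2
8 5 4

After move 6 (D):
3 7 6
1 0 2
8 5 4

After move 7 (U):
3 0 6
1 7 2
8 5 4

After move 8 (L):
0 3 6
1 7 2
8 5 4

After move 9 (R):
3 0 6
1 7 2
8 5 4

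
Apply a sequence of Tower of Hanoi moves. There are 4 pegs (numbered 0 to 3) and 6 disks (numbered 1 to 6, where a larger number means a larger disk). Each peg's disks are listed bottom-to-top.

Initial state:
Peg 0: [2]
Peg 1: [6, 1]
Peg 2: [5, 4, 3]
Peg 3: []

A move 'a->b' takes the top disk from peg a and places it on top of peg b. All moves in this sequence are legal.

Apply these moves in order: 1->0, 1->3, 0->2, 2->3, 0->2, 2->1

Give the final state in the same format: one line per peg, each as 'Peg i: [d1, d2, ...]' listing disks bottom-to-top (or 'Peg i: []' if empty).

After move 1 (1->0):
Peg 0: [2, 1]
Peg 1: [6]
Peg 2: [5, 4, 3]
Peg 3: []

After move 2 (1->3):
Peg 0: [2, 1]
Peg 1: []
Peg 2: [5, 4, 3]
Peg 3: [6]

After move 3 (0->2):
Peg 0: [2]
Peg 1: []
Peg 2: [5, 4, 3, 1]
Peg 3: [6]

After move 4 (2->3):
Peg 0: [2]
Peg 1: []
Peg 2: [5, 4, 3]
Peg 3: [6, 1]

After move 5 (0->2):
Peg 0: []
Peg 1: []
Peg 2: [5, 4, 3, 2]
Peg 3: [6, 1]

After move 6 (2->1):
Peg 0: []
Peg 1: [2]
Peg 2: [5, 4, 3]
Peg 3: [6, 1]

Answer: Peg 0: []
Peg 1: [2]
Peg 2: [5, 4, 3]
Peg 3: [6, 1]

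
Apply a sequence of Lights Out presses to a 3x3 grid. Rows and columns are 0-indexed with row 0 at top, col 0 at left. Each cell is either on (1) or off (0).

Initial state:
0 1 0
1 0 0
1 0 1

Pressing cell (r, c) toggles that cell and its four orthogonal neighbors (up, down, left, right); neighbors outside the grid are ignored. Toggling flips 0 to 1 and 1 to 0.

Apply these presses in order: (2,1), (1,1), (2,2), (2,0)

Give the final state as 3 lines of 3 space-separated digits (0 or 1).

Answer: 0 0 0
1 0 0
1 0 1

Derivation:
After press 1 at (2,1):
0 1 0
1 1 0
0 1 0

After press 2 at (1,1):
0 0 0
0 0 1
0 0 0

After press 3 at (2,2):
0 0 0
0 0 0
0 1 1

After press 4 at (2,0):
0 0 0
1 0 0
1 0 1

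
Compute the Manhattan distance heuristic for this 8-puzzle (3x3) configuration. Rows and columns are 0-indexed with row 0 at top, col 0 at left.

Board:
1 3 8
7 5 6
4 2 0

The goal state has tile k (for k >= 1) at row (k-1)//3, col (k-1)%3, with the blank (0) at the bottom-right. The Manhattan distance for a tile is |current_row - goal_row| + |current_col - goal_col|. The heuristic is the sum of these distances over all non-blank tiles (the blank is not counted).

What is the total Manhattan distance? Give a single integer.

Answer: 8

Derivation:
Tile 1: at (0,0), goal (0,0), distance |0-0|+|0-0| = 0
Tile 3: at (0,1), goal (0,2), distance |0-0|+|1-2| = 1
Tile 8: at (0,2), goal (2,1), distance |0-2|+|2-1| = 3
Tile 7: at (1,0), goal (2,0), distance |1-2|+|0-0| = 1
Tile 5: at (1,1), goal (1,1), distance |1-1|+|1-1| = 0
Tile 6: at (1,2), goal (1,2), distance |1-1|+|2-2| = 0
Tile 4: at (2,0), goal (1,0), distance |2-1|+|0-0| = 1
Tile 2: at (2,1), goal (0,1), distance |2-0|+|1-1| = 2
Sum: 0 + 1 + 3 + 1 + 0 + 0 + 1 + 2 = 8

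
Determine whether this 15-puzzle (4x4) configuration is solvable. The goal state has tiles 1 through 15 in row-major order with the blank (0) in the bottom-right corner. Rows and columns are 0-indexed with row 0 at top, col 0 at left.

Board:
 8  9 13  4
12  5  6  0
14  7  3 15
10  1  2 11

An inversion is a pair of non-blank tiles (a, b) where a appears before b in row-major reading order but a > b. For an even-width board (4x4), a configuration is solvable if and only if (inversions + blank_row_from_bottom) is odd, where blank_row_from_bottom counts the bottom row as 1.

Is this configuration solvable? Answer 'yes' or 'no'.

Answer: yes

Derivation:
Inversions: 58
Blank is in row 1 (0-indexed from top), which is row 3 counting from the bottom (bottom = 1).
58 + 3 = 61, which is odd, so the puzzle is solvable.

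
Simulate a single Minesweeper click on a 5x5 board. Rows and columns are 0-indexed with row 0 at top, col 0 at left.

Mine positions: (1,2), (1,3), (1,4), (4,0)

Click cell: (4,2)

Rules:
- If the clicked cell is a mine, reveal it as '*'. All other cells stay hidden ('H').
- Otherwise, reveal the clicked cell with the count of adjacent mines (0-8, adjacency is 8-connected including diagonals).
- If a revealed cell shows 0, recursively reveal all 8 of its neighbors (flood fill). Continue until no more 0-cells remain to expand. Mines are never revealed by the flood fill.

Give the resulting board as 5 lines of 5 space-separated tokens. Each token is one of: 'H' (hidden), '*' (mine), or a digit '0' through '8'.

H H H H H
H H H H H
H 1 2 3 2
H 1 0 0 0
H 1 0 0 0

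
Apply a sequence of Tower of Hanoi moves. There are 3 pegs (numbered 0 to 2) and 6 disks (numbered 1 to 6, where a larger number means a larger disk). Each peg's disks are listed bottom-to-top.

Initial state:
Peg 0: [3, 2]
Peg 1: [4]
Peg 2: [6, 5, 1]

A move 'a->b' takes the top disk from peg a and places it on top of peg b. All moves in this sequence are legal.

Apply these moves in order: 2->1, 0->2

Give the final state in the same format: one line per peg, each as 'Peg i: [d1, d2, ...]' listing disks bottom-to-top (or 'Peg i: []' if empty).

After move 1 (2->1):
Peg 0: [3, 2]
Peg 1: [4, 1]
Peg 2: [6, 5]

After move 2 (0->2):
Peg 0: [3]
Peg 1: [4, 1]
Peg 2: [6, 5, 2]

Answer: Peg 0: [3]
Peg 1: [4, 1]
Peg 2: [6, 5, 2]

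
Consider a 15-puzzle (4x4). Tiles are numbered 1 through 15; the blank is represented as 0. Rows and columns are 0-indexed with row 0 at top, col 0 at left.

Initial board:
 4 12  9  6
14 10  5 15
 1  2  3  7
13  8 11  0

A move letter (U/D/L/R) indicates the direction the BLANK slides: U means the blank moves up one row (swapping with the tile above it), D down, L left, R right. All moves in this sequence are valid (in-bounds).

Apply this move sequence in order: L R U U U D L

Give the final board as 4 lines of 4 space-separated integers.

After move 1 (L):
 4 12  9  6
14 10  5 15
 1  2  3  7
13  8  0 11

After move 2 (R):
 4 12  9  6
14 10  5 15
 1  2  3  7
13  8 11  0

After move 3 (U):
 4 12  9  6
14 10  5 15
 1  2  3  0
13  8 11  7

After move 4 (U):
 4 12  9  6
14 10  5  0
 1  2  3 15
13  8 11  7

After move 5 (U):
 4 12  9  0
14 10  5  6
 1  2  3 15
13  8 11  7

After move 6 (D):
 4 12  9  6
14 10  5  0
 1  2  3 15
13  8 11  7

After move 7 (L):
 4 12  9  6
14 10  0  5
 1  2  3 15
13  8 11  7

Answer:  4 12  9  6
14 10  0  5
 1  2  3 15
13  8 11  7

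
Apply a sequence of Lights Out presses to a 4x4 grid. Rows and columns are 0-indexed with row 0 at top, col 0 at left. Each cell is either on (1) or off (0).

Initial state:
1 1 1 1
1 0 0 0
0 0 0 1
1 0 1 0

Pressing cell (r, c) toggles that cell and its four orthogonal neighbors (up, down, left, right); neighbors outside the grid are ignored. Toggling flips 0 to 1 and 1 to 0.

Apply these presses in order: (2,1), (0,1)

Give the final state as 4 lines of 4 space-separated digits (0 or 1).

After press 1 at (2,1):
1 1 1 1
1 1 0 0
1 1 1 1
1 1 1 0

After press 2 at (0,1):
0 0 0 1
1 0 0 0
1 1 1 1
1 1 1 0

Answer: 0 0 0 1
1 0 0 0
1 1 1 1
1 1 1 0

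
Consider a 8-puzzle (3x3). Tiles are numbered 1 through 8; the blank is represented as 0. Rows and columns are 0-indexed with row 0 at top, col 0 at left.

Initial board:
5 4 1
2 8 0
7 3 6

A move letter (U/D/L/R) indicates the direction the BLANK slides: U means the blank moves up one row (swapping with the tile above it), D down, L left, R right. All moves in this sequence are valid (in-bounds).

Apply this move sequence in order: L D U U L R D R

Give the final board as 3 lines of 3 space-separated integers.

After move 1 (L):
5 4 1
2 0 8
7 3 6

After move 2 (D):
5 4 1
2 3 8
7 0 6

After move 3 (U):
5 4 1
2 0 8
7 3 6

After move 4 (U):
5 0 1
2 4 8
7 3 6

After move 5 (L):
0 5 1
2 4 8
7 3 6

After move 6 (R):
5 0 1
2 4 8
7 3 6

After move 7 (D):
5 4 1
2 0 8
7 3 6

After move 8 (R):
5 4 1
2 8 0
7 3 6

Answer: 5 4 1
2 8 0
7 3 6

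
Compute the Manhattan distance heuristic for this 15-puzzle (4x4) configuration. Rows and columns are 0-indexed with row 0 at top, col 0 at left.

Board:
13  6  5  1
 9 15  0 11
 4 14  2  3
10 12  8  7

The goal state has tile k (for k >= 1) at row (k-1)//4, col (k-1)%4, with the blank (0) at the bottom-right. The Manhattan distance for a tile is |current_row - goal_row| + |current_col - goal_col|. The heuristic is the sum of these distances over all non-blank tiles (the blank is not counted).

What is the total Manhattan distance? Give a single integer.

Tile 13: (0,0)->(3,0) = 3
Tile 6: (0,1)->(1,1) = 1
Tile 5: (0,2)->(1,0) = 3
Tile 1: (0,3)->(0,0) = 3
Tile 9: (1,0)->(2,0) = 1
Tile 15: (1,1)->(3,2) = 3
Tile 11: (1,3)->(2,2) = 2
Tile 4: (2,0)->(0,3) = 5
Tile 14: (2,1)->(3,1) = 1
Tile 2: (2,2)->(0,1) = 3
Tile 3: (2,3)->(0,2) = 3
Tile 10: (3,0)->(2,1) = 2
Tile 12: (3,1)->(2,3) = 3
Tile 8: (3,2)->(1,3) = 3
Tile 7: (3,3)->(1,2) = 3
Sum: 3 + 1 + 3 + 3 + 1 + 3 + 2 + 5 + 1 + 3 + 3 + 2 + 3 + 3 + 3 = 39

Answer: 39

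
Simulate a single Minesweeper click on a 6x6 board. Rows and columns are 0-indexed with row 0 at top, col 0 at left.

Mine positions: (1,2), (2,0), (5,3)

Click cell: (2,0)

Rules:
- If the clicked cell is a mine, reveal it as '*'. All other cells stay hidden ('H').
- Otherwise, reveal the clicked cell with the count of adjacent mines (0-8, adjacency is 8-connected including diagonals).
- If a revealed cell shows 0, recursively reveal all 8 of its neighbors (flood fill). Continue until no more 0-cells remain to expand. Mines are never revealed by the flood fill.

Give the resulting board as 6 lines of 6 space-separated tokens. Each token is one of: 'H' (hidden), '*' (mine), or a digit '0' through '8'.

H H H H H H
H H H H H H
* H H H H H
H H H H H H
H H H H H H
H H H H H H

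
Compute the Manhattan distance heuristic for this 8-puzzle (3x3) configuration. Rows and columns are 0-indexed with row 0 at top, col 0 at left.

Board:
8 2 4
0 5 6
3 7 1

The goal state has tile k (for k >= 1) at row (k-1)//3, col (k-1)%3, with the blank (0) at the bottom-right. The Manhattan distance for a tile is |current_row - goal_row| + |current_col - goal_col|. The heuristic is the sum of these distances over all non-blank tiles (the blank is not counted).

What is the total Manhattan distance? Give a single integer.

Tile 8: (0,0)->(2,1) = 3
Tile 2: (0,1)->(0,1) = 0
Tile 4: (0,2)->(1,0) = 3
Tile 5: (1,1)->(1,1) = 0
Tile 6: (1,2)->(1,2) = 0
Tile 3: (2,0)->(0,2) = 4
Tile 7: (2,1)->(2,0) = 1
Tile 1: (2,2)->(0,0) = 4
Sum: 3 + 0 + 3 + 0 + 0 + 4 + 1 + 4 = 15

Answer: 15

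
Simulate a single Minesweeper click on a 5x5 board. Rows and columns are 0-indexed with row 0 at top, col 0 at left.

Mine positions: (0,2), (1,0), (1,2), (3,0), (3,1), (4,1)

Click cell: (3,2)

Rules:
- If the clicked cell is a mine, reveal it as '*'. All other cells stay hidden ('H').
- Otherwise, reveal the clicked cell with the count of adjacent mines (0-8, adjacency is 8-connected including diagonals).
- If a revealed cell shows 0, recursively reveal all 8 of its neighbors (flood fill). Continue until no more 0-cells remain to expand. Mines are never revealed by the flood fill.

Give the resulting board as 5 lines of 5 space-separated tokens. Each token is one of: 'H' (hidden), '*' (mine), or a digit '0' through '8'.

H H H H H
H H H H H
H H H H H
H H 2 H H
H H H H H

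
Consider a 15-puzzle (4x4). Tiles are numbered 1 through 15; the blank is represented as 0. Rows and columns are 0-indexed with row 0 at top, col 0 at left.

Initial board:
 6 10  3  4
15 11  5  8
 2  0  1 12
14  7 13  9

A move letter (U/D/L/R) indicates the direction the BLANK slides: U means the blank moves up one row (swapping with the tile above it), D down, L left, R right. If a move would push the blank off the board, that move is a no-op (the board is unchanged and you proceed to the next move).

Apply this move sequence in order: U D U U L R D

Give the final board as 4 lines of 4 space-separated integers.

After move 1 (U):
 6 10  3  4
15  0  5  8
 2 11  1 12
14  7 13  9

After move 2 (D):
 6 10  3  4
15 11  5  8
 2  0  1 12
14  7 13  9

After move 3 (U):
 6 10  3  4
15  0  5  8
 2 11  1 12
14  7 13  9

After move 4 (U):
 6  0  3  4
15 10  5  8
 2 11  1 12
14  7 13  9

After move 5 (L):
 0  6  3  4
15 10  5  8
 2 11  1 12
14  7 13  9

After move 6 (R):
 6  0  3  4
15 10  5  8
 2 11  1 12
14  7 13  9

After move 7 (D):
 6 10  3  4
15  0  5  8
 2 11  1 12
14  7 13  9

Answer:  6 10  3  4
15  0  5  8
 2 11  1 12
14  7 13  9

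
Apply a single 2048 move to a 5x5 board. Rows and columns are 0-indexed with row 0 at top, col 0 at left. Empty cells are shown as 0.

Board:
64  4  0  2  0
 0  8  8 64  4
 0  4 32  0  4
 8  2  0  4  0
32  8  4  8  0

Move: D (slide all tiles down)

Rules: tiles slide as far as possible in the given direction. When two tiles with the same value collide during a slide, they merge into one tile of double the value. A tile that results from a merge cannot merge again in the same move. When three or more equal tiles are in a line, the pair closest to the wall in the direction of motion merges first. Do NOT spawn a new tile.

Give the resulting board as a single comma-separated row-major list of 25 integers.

Slide down:
col 0: [64, 0, 0, 8, 32] -> [0, 0, 64, 8, 32]
col 1: [4, 8, 4, 2, 8] -> [4, 8, 4, 2, 8]
col 2: [0, 8, 32, 0, 4] -> [0, 0, 8, 32, 4]
col 3: [2, 64, 0, 4, 8] -> [0, 2, 64, 4, 8]
col 4: [0, 4, 4, 0, 0] -> [0, 0, 0, 0, 8]

Answer: 0, 4, 0, 0, 0, 0, 8, 0, 2, 0, 64, 4, 8, 64, 0, 8, 2, 32, 4, 0, 32, 8, 4, 8, 8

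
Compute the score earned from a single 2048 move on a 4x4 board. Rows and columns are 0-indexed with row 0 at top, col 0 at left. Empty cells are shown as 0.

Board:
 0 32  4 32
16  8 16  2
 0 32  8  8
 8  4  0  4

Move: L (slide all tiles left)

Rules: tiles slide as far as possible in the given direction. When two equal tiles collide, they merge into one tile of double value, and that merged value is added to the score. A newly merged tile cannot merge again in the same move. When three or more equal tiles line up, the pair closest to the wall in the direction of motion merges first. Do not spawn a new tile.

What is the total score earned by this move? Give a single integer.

Slide left:
row 0: [0, 32, 4, 32] -> [32, 4, 32, 0]  score +0 (running 0)
row 1: [16, 8, 16, 2] -> [16, 8, 16, 2]  score +0 (running 0)
row 2: [0, 32, 8, 8] -> [32, 16, 0, 0]  score +16 (running 16)
row 3: [8, 4, 0, 4] -> [8, 8, 0, 0]  score +8 (running 24)
Board after move:
32  4 32  0
16  8 16  2
32 16  0  0
 8  8  0  0

Answer: 24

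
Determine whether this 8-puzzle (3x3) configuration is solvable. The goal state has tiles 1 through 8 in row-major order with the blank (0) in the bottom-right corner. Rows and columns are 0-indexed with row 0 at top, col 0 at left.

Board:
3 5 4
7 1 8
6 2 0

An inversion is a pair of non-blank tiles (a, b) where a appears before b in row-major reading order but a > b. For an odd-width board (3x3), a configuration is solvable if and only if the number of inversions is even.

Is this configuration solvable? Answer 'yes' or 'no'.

Answer: no

Derivation:
Inversions (pairs i<j in row-major order where tile[i] > tile[j] > 0): 13
13 is odd, so the puzzle is not solvable.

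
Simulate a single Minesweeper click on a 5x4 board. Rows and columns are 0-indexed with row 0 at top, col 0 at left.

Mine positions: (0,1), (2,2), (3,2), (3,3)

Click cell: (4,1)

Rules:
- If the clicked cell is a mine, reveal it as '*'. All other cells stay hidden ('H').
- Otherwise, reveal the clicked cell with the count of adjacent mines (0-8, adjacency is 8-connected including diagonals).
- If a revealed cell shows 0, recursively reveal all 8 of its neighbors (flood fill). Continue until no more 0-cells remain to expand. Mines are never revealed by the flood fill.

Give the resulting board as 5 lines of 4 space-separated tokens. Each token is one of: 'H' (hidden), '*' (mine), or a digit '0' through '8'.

H H H H
H H H H
H H H H
H H H H
H 1 H H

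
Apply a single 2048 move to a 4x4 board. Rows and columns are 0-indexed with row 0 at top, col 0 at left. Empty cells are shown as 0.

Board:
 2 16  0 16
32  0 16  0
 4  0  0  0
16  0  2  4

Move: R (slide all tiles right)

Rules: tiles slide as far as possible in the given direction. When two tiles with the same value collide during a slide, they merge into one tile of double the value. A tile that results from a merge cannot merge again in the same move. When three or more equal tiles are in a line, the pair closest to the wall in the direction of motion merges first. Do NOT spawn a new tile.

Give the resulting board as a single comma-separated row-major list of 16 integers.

Slide right:
row 0: [2, 16, 0, 16] -> [0, 0, 2, 32]
row 1: [32, 0, 16, 0] -> [0, 0, 32, 16]
row 2: [4, 0, 0, 0] -> [0, 0, 0, 4]
row 3: [16, 0, 2, 4] -> [0, 16, 2, 4]

Answer: 0, 0, 2, 32, 0, 0, 32, 16, 0, 0, 0, 4, 0, 16, 2, 4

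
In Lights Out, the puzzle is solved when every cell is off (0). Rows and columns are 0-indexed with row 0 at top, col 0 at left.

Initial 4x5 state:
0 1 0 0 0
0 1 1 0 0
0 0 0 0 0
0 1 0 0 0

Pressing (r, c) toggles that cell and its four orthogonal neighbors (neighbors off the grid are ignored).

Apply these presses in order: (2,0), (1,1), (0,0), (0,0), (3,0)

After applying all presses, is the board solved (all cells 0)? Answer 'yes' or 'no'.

Answer: yes

Derivation:
After press 1 at (2,0):
0 1 0 0 0
1 1 1 0 0
1 1 0 0 0
1 1 0 0 0

After press 2 at (1,1):
0 0 0 0 0
0 0 0 0 0
1 0 0 0 0
1 1 0 0 0

After press 3 at (0,0):
1 1 0 0 0
1 0 0 0 0
1 0 0 0 0
1 1 0 0 0

After press 4 at (0,0):
0 0 0 0 0
0 0 0 0 0
1 0 0 0 0
1 1 0 0 0

After press 5 at (3,0):
0 0 0 0 0
0 0 0 0 0
0 0 0 0 0
0 0 0 0 0

Lights still on: 0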